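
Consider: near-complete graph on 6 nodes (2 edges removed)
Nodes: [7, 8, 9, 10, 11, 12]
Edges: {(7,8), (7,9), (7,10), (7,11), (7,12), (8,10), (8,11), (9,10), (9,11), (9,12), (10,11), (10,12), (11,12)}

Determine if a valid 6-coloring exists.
A valid 6-coloring: color 1: [7]; color 2: [10]; color 3: [11]; color 4: [8, 12]; color 5: [9].
(χ(G) = 5 ≤ 6.)

Yes, G is 6-colorable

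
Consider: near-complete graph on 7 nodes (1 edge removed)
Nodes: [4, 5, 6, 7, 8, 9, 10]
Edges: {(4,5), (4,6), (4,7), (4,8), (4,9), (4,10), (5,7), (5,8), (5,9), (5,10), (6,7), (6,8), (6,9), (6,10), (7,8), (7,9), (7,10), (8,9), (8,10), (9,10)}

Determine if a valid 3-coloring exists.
The clique on vertices [4, 5, 7, 8, 9, 10] has size 6 > 3, so it alone needs 6 colors.

No, G is not 3-colorable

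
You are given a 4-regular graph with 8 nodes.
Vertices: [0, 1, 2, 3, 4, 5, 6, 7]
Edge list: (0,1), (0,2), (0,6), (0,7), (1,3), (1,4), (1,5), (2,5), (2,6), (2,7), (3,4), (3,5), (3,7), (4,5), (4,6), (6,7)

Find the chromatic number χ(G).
Clique number ω(G) = 4 (lower bound: χ ≥ ω).
The clique on [0, 2, 6, 7] has size 4, forcing χ ≥ 4, and the coloring below uses 4 colors, so χ(G) = 4.
A valid 4-coloring: color 1: [0, 4]; color 2: [3, 6]; color 3: [1, 2]; color 4: [5, 7].

χ(G) = 4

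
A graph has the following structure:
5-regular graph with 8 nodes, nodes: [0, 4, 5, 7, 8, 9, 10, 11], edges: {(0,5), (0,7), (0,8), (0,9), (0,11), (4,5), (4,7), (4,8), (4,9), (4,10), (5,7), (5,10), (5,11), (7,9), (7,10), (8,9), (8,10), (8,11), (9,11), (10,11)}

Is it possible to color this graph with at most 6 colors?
A valid 6-coloring: color 1: [0, 10]; color 2: [7, 8]; color 3: [4, 11]; color 4: [5, 9].
(χ(G) = 4 ≤ 6.)

Yes, G is 6-colorable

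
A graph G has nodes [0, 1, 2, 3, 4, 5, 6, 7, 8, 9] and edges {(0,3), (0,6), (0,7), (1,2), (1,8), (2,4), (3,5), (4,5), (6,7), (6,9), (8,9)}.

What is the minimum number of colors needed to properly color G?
Clique number ω(G) = 3 (lower bound: χ ≥ ω).
The clique on [0, 6, 7] has size 3, forcing χ ≥ 3, and the coloring below uses 3 colors, so χ(G) = 3.
A valid 3-coloring: color 1: [0, 1, 5, 9]; color 2: [3, 4, 6, 8]; color 3: [2, 7].

χ(G) = 3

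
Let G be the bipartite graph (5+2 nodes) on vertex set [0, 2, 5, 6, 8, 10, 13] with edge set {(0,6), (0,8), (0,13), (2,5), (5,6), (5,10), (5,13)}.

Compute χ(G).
χ(G) = 2

Clique number ω(G) = 2 (lower bound: χ ≥ ω).
The graph is bipartite (no odd cycle), so 2 colors suffice: χ(G) = 2.
A valid 2-coloring: color 1: [0, 5]; color 2: [2, 6, 8, 10, 13].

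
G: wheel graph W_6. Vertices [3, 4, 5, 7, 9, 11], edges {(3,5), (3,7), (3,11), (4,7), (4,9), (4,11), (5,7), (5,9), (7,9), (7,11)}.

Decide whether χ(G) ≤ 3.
Odd cycle [9, 4, 11, 3, 5] needs 3 colors (χ ≥ 3).
Vertex 7 is adjacent to every vertex of [3, 4, 5, 9, 11], which already need 3 colors among themselves, so 7 needs a new color (χ ≥ 4).
Hence χ(G) ≥ 4 > 3, so no proper 3-coloring exists.

No, G is not 3-colorable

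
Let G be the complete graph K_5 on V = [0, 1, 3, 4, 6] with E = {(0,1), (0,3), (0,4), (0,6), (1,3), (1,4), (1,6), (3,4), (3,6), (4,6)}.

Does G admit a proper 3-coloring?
The clique on vertices [0, 1, 3, 4, 6] has size 5 > 3, so it alone needs 5 colors.

No, G is not 3-colorable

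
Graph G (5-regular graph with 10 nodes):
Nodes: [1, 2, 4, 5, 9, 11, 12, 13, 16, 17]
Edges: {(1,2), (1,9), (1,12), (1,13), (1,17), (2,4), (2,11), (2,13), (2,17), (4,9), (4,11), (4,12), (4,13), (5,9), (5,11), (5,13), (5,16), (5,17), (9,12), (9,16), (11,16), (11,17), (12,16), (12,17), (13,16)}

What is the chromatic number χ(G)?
χ(G) = 4

Clique number ω(G) = 3 (lower bound: χ ≥ ω).
Odd cycle [13, 1, 17, 11, 4] needs 3 colors (χ ≥ 3).
Vertex 2 is adjacent to every vertex of [1, 4, 11, 13, 17], which already need 3 colors among themselves, so 2 needs a new color (χ ≥ 4).
The coloring below uses 4 colors, so χ(G) = 4.
A valid 4-coloring: color 1: [1, 4, 5]; color 2: [9, 11, 13]; color 3: [16, 17]; color 4: [2, 12].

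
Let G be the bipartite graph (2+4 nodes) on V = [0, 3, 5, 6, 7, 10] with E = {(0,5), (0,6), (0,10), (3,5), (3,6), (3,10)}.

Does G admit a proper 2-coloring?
A valid 2-coloring: color 1: [0, 3, 7]; color 2: [5, 6, 10].
(χ(G) = 2 ≤ 2.)

Yes, G is 2-colorable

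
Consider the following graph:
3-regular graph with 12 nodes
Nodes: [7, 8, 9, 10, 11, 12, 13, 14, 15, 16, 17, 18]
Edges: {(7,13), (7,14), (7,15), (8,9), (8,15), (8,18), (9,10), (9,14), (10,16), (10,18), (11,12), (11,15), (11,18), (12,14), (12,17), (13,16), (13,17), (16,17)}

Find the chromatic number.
Clique number ω(G) = 3 (lower bound: χ ≥ ω).
The clique on [13, 16, 17] has size 3, forcing χ ≥ 3, and the coloring below uses 3 colors, so χ(G) = 3.
A valid 3-coloring: color 1: [10, 12, 13, 15]; color 2: [7, 9, 16, 18]; color 3: [8, 11, 14, 17].

χ(G) = 3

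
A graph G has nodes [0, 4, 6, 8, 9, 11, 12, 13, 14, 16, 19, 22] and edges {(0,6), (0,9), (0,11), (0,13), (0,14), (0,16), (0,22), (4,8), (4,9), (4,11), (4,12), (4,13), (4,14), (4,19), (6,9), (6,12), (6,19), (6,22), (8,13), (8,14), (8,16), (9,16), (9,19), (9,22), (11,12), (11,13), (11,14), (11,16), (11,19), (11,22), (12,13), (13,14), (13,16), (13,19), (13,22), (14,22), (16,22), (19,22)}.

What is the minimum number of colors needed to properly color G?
χ(G) = 5

Clique number ω(G) = 5 (lower bound: χ ≥ ω).
The clique on [0, 11, 13, 16, 22] has size 5, forcing χ ≥ 5, and the coloring below uses 5 colors, so χ(G) = 5.
A valid 5-coloring: color 1: [9, 13]; color 2: [6, 8, 11]; color 3: [4, 22]; color 4: [0, 12, 19]; color 5: [14, 16].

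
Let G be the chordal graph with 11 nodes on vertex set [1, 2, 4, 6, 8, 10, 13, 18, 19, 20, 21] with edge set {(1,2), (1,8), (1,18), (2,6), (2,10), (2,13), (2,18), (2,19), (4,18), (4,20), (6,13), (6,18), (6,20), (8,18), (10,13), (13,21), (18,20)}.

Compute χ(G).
Clique number ω(G) = 3 (lower bound: χ ≥ ω).
The clique on [1, 2, 18] has size 3, forcing χ ≥ 3, and the coloring below uses 3 colors, so χ(G) = 3.
A valid 3-coloring: color 1: [2, 8, 20, 21]; color 2: [13, 18, 19]; color 3: [1, 4, 6, 10].

χ(G) = 3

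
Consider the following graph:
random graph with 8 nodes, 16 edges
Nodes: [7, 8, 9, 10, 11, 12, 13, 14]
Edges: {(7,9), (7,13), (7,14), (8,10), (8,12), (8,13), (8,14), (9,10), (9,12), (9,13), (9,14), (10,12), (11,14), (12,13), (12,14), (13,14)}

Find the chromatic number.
Clique number ω(G) = 4 (lower bound: χ ≥ ω).
The clique on [8, 12, 13, 14] has size 4, forcing χ ≥ 4, and the coloring below uses 4 colors, so χ(G) = 4.
A valid 4-coloring: color 1: [10, 14]; color 2: [7, 11, 12]; color 3: [8, 9]; color 4: [13].

χ(G) = 4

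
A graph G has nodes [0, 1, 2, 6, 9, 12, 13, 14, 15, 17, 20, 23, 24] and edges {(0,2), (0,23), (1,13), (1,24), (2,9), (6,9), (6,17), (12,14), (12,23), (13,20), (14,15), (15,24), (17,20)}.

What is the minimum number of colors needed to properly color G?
Clique number ω(G) = 2 (lower bound: χ ≥ ω).
Odd cycle [15, 14, 12, 23, 0, 2, 9, 6, 17, 20, 13, 1, 24] needs 3 colors (χ ≥ 3).
The coloring below uses 3 colors, so χ(G) = 3.
A valid 3-coloring: color 1: [0, 1, 9, 12, 15, 17]; color 2: [2, 6, 14, 20, 23, 24]; color 3: [13].

χ(G) = 3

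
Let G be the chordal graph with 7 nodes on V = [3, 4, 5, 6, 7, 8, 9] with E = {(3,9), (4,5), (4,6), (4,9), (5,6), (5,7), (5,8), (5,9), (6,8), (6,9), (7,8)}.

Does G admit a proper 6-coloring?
A valid 6-coloring: color 1: [3, 5]; color 2: [8, 9]; color 3: [6, 7]; color 4: [4].
(χ(G) = 4 ≤ 6.)

Yes, G is 6-colorable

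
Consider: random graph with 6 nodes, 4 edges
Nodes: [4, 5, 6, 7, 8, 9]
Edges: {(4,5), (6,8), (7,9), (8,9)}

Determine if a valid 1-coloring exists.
No, G is not 1-colorable

Edge (8,9) forces its endpoints to differ, so 1 color is not enough.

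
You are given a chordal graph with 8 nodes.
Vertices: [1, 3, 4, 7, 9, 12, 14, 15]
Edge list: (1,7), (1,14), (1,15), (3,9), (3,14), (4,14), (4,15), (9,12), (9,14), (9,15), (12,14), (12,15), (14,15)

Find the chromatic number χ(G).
Clique number ω(G) = 4 (lower bound: χ ≥ ω).
The clique on [9, 12, 14, 15] has size 4, forcing χ ≥ 4, and the coloring below uses 4 colors, so χ(G) = 4.
A valid 4-coloring: color 1: [7, 14]; color 2: [3, 15]; color 3: [1, 4, 9]; color 4: [12].

χ(G) = 4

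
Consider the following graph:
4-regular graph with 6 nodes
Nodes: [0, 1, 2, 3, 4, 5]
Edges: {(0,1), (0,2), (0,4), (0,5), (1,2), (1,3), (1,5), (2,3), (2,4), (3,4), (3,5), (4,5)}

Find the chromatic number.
Clique number ω(G) = 3 (lower bound: χ ≥ ω).
The clique on [0, 1, 2] has size 3, forcing χ ≥ 3, and the coloring below uses 3 colors, so χ(G) = 3.
A valid 3-coloring: color 1: [1, 4]; color 2: [0, 3]; color 3: [2, 5].

χ(G) = 3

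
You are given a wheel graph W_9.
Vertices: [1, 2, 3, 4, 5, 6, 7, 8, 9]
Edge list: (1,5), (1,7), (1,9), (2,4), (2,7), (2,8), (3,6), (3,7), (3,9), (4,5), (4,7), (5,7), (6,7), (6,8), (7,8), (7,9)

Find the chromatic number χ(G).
Clique number ω(G) = 3 (lower bound: χ ≥ ω).
The clique on [1, 7, 9] has size 3, forcing χ ≥ 3, and the coloring below uses 3 colors, so χ(G) = 3.
A valid 3-coloring: color 1: [7]; color 2: [1, 3, 4, 8]; color 3: [2, 5, 6, 9].

χ(G) = 3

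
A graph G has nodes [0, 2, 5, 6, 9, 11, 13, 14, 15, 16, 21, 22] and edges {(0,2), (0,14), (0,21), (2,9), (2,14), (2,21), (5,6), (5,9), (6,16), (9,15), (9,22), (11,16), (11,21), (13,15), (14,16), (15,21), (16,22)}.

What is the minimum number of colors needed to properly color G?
Clique number ω(G) = 3 (lower bound: χ ≥ ω).
The clique on [0, 2, 21] has size 3, forcing χ ≥ 3, and the coloring below uses 3 colors, so χ(G) = 3.
A valid 3-coloring: color 1: [2, 5, 15, 16]; color 2: [6, 9, 13, 14, 21]; color 3: [0, 11, 22].

χ(G) = 3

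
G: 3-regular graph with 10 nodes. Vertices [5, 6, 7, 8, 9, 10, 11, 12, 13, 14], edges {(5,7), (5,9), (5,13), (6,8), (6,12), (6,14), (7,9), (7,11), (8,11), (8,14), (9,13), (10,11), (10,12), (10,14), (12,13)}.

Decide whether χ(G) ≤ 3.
A valid 3-coloring: color 1: [6, 7, 10, 13]; color 2: [5, 8, 12]; color 3: [9, 11, 14].
(χ(G) = 3 ≤ 3.)

Yes, G is 3-colorable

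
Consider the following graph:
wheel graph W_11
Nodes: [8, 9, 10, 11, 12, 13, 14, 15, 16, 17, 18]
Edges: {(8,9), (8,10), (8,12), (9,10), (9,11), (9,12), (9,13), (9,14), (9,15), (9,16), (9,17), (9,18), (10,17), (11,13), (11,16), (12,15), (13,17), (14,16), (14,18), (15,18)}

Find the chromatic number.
Clique number ω(G) = 3 (lower bound: χ ≥ ω).
The clique on [8, 9, 10] has size 3, forcing χ ≥ 3, and the coloring below uses 3 colors, so χ(G) = 3.
A valid 3-coloring: color 1: [9]; color 2: [10, 12, 13, 16, 18]; color 3: [8, 11, 14, 15, 17].

χ(G) = 3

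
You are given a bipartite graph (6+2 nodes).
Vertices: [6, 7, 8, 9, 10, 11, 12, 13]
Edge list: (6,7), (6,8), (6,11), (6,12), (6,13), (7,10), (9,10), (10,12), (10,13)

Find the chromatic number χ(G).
Clique number ω(G) = 2 (lower bound: χ ≥ ω).
The graph is bipartite (no odd cycle), so 2 colors suffice: χ(G) = 2.
A valid 2-coloring: color 1: [6, 10]; color 2: [7, 8, 9, 11, 12, 13].

χ(G) = 2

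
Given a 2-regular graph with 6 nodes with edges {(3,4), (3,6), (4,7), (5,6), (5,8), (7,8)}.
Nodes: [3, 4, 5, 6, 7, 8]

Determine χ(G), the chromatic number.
Clique number ω(G) = 2 (lower bound: χ ≥ ω).
The graph is bipartite (no odd cycle), so 2 colors suffice: χ(G) = 2.
A valid 2-coloring: color 1: [4, 6, 8]; color 2: [3, 5, 7].

χ(G) = 2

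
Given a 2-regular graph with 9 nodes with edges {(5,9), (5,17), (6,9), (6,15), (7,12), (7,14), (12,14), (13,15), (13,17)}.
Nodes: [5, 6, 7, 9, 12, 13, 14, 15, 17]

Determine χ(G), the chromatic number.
Clique number ω(G) = 3 (lower bound: χ ≥ ω).
The clique on [7, 12, 14] has size 3, forcing χ ≥ 3, and the coloring below uses 3 colors, so χ(G) = 3.
A valid 3-coloring: color 1: [5, 6, 12, 13]; color 2: [7, 9, 15, 17]; color 3: [14].

χ(G) = 3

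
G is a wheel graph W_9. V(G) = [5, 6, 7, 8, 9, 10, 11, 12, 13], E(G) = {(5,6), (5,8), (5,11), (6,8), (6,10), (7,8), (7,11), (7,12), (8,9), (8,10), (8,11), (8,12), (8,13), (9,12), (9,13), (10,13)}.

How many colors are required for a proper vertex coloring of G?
χ(G) = 3

Clique number ω(G) = 3 (lower bound: χ ≥ ω).
The clique on [5, 8, 11] has size 3, forcing χ ≥ 3, and the coloring below uses 3 colors, so χ(G) = 3.
A valid 3-coloring: color 1: [8]; color 2: [6, 11, 12, 13]; color 3: [5, 7, 9, 10].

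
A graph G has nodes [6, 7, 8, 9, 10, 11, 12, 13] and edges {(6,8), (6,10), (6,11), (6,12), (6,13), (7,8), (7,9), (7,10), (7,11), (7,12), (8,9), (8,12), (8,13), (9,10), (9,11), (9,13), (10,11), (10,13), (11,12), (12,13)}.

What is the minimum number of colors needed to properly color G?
χ(G) = 4

Clique number ω(G) = 4 (lower bound: χ ≥ ω).
The clique on [7, 9, 10, 11] has size 4, forcing χ ≥ 4, and the coloring below uses 4 colors, so χ(G) = 4.
A valid 4-coloring: color 1: [6, 7]; color 2: [9, 12]; color 3: [8, 10]; color 4: [11, 13].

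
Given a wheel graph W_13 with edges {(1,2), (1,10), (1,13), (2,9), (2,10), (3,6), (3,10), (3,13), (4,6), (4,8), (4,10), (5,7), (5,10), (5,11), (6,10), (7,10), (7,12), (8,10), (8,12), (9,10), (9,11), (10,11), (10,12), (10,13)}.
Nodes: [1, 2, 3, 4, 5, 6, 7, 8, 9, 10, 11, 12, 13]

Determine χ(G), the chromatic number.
Clique number ω(G) = 3 (lower bound: χ ≥ ω).
The clique on [1, 2, 10] has size 3, forcing χ ≥ 3, and the coloring below uses 3 colors, so χ(G) = 3.
A valid 3-coloring: color 1: [10]; color 2: [2, 6, 7, 8, 11, 13]; color 3: [1, 3, 4, 5, 9, 12].

χ(G) = 3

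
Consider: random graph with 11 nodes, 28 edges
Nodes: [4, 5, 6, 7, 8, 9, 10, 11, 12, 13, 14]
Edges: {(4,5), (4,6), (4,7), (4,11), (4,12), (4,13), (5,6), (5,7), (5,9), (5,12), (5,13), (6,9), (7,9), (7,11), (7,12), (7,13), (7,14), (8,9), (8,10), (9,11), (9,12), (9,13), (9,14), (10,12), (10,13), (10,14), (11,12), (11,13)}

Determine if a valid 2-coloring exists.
The clique on vertices [7, 9, 11, 12] has size 4 > 2, so it alone needs 4 colors.

No, G is not 2-colorable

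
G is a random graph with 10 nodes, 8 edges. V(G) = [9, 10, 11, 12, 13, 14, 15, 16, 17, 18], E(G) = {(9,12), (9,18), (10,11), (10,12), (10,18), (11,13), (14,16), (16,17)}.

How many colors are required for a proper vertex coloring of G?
Clique number ω(G) = 2 (lower bound: χ ≥ ω).
The graph is bipartite (no odd cycle), so 2 colors suffice: χ(G) = 2.
A valid 2-coloring: color 1: [9, 10, 13, 15, 16]; color 2: [11, 12, 14, 17, 18].

χ(G) = 2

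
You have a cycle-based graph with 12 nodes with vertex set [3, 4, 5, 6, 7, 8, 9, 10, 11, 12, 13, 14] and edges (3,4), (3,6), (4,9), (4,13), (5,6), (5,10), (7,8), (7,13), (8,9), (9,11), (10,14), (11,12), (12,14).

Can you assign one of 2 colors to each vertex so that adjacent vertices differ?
No, G is not 2-colorable

Odd cycle [9, 8, 7, 13, 4] needs 3 colors (χ ≥ 3).
Hence χ(G) ≥ 3 > 2, so no proper 2-coloring exists.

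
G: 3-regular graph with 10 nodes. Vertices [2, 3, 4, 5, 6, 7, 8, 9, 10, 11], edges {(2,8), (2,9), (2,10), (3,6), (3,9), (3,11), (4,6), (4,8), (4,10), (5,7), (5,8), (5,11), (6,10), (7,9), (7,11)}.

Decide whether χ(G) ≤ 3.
Yes, G is 3-colorable

A valid 3-coloring: color 1: [2, 3, 4, 7]; color 2: [6, 8, 9, 11]; color 3: [5, 10].
(χ(G) = 3 ≤ 3.)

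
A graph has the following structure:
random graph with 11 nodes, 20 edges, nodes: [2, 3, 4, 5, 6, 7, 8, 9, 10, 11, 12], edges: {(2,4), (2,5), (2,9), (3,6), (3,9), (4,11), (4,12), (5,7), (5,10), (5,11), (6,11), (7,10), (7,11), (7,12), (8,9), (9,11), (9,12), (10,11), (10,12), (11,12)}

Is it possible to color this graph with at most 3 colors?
The clique on vertices [7, 10, 11, 12] has size 4 > 3, so it alone needs 4 colors.

No, G is not 3-colorable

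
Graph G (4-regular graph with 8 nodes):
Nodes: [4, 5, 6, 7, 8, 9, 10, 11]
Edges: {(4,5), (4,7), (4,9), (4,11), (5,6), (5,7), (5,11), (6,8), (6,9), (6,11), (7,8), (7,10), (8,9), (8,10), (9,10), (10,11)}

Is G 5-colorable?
Yes, G is 5-colorable

A valid 5-coloring: color 1: [7, 9, 11]; color 2: [5, 8]; color 3: [4, 6, 10].
(χ(G) = 3 ≤ 5.)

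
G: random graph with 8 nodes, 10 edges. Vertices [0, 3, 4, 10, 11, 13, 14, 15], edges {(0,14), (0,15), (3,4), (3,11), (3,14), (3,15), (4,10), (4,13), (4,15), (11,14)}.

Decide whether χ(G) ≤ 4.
Yes, G is 4-colorable

A valid 4-coloring: color 1: [4, 14]; color 2: [0, 3, 10, 13]; color 3: [11, 15].
(χ(G) = 3 ≤ 4.)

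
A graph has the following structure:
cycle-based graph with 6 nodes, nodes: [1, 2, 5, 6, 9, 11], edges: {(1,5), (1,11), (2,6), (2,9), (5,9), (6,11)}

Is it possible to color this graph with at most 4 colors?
Yes, G is 4-colorable

A valid 4-coloring: color 1: [2, 5, 11]; color 2: [1, 6, 9].
(χ(G) = 2 ≤ 4.)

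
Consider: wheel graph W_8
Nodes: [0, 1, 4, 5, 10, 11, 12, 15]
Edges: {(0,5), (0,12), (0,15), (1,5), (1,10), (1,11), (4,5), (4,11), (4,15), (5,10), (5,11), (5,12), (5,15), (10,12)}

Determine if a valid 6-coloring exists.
Yes, G is 6-colorable

A valid 6-coloring: color 1: [5]; color 2: [1, 4, 12]; color 3: [10, 11, 15]; color 4: [0].
(χ(G) = 4 ≤ 6.)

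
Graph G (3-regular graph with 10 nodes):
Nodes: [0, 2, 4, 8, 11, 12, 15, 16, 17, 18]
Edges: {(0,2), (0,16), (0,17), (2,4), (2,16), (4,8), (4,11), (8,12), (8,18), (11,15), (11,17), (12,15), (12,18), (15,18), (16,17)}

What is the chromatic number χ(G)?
Clique number ω(G) = 3 (lower bound: χ ≥ ω).
The clique on [0, 16, 17] has size 3, forcing χ ≥ 3, and the coloring below uses 3 colors, so χ(G) = 3.
A valid 3-coloring: color 1: [2, 8, 15, 17]; color 2: [4, 12, 16]; color 3: [0, 11, 18].

χ(G) = 3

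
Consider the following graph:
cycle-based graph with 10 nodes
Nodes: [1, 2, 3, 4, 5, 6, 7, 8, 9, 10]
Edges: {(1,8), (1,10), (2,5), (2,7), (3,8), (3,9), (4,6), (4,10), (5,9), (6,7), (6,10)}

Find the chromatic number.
χ(G) = 3

Clique number ω(G) = 3 (lower bound: χ ≥ ω).
The clique on [4, 6, 10] has size 3, forcing χ ≥ 3, and the coloring below uses 3 colors, so χ(G) = 3.
A valid 3-coloring: color 1: [3, 5, 7, 10]; color 2: [2, 6, 8, 9]; color 3: [1, 4].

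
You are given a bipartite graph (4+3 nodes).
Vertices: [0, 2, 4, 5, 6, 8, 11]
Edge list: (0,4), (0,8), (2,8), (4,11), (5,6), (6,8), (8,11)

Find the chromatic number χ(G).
Clique number ω(G) = 2 (lower bound: χ ≥ ω).
The graph is bipartite (no odd cycle), so 2 colors suffice: χ(G) = 2.
A valid 2-coloring: color 1: [4, 5, 8]; color 2: [0, 2, 6, 11].

χ(G) = 2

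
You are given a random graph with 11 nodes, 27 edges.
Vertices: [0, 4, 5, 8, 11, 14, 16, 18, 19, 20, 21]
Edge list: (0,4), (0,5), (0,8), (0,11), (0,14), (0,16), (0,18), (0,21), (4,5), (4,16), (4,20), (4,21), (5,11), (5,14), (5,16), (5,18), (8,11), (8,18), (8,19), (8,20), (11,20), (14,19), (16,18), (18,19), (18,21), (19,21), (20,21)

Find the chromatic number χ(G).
Clique number ω(G) = 4 (lower bound: χ ≥ ω).
The clique on [0, 5, 16, 18] has size 4, forcing χ ≥ 4, and the coloring below uses 4 colors, so χ(G) = 4.
A valid 4-coloring: color 1: [0, 19, 20]; color 2: [5, 8, 21]; color 3: [4, 11, 14, 18]; color 4: [16].

χ(G) = 4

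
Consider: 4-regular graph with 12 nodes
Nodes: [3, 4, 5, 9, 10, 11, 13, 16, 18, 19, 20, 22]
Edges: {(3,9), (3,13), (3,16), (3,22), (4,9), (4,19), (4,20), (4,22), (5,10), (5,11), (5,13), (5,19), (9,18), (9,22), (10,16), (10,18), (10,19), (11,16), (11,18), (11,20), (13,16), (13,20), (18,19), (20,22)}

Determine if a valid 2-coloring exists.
No, G is not 2-colorable

The clique on vertices [3, 13, 16] has size 3 > 2, so it alone needs 3 colors.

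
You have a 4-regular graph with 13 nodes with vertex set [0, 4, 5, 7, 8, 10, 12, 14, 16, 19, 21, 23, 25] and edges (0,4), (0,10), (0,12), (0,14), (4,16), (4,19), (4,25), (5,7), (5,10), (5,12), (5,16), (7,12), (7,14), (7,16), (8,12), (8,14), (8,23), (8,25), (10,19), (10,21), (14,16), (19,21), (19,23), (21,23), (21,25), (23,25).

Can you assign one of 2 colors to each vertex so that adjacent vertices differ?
No, G is not 2-colorable

The clique on vertices [5, 7, 16] has size 3 > 2, so it alone needs 3 colors.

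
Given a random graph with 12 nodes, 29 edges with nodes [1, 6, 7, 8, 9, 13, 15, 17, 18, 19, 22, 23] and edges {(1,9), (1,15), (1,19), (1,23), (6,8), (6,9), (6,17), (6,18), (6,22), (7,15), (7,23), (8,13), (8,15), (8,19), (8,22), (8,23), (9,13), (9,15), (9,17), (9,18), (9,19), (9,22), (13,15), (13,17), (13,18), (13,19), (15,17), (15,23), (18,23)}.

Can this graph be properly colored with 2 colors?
The clique on vertices [9, 13, 15, 17] has size 4 > 2, so it alone needs 4 colors.

No, G is not 2-colorable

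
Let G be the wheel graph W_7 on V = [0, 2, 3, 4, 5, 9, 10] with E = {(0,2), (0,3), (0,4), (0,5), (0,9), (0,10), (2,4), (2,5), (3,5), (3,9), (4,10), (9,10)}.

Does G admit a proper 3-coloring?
Yes, G is 3-colorable

A valid 3-coloring: color 1: [0]; color 2: [4, 5, 9]; color 3: [2, 3, 10].
(χ(G) = 3 ≤ 3.)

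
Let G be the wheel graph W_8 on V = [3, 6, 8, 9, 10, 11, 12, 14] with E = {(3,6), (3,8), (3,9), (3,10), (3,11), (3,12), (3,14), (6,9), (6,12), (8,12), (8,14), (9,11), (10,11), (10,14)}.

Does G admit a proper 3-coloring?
Odd cycle [9, 11, 10, 14, 8, 12, 6] needs 3 colors (χ ≥ 3).
Vertex 3 is adjacent to every vertex of [6, 8, 9, 10, 11, 12, 14], which already need 3 colors among themselves, so 3 needs a new color (χ ≥ 4).
Hence χ(G) ≥ 4 > 3, so no proper 3-coloring exists.

No, G is not 3-colorable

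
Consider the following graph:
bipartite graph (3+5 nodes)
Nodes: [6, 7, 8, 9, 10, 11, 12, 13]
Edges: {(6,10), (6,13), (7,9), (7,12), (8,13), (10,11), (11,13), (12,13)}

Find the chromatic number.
χ(G) = 2

Clique number ω(G) = 2 (lower bound: χ ≥ ω).
The graph is bipartite (no odd cycle), so 2 colors suffice: χ(G) = 2.
A valid 2-coloring: color 1: [7, 10, 13]; color 2: [6, 8, 9, 11, 12].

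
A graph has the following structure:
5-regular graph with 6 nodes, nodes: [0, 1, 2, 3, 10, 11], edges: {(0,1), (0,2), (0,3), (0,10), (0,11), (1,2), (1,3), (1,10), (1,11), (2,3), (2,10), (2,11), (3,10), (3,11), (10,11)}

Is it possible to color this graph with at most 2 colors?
The clique on vertices [0, 1, 2, 3, 10, 11] has size 6 > 2, so it alone needs 6 colors.

No, G is not 2-colorable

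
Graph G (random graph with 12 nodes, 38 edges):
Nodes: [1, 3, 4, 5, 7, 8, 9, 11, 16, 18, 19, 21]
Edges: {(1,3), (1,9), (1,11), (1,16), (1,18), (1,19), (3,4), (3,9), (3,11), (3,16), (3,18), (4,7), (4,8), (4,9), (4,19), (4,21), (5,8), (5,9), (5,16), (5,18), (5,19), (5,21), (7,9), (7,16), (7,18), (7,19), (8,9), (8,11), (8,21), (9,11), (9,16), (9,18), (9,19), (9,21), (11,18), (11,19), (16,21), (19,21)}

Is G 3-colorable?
The clique on vertices [1, 3, 9, 11, 18] has size 5 > 3, so it alone needs 5 colors.

No, G is not 3-colorable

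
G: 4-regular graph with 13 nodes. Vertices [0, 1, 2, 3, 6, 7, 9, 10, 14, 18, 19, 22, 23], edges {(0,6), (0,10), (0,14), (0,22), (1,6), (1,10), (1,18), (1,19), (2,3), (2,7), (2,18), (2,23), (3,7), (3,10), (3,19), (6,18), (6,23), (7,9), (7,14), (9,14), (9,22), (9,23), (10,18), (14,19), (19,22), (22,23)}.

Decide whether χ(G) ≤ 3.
Yes, G is 3-colorable

A valid 3-coloring: color 1: [3, 14, 18, 22]; color 2: [2, 6, 9, 10, 19]; color 3: [0, 1, 7, 23].
(χ(G) = 3 ≤ 3.)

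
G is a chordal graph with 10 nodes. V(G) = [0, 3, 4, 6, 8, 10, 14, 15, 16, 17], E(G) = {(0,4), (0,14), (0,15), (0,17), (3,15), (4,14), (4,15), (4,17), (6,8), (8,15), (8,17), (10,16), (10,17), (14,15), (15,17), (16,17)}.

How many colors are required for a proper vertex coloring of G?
Clique number ω(G) = 4 (lower bound: χ ≥ ω).
The clique on [0, 4, 15, 17] has size 4, forcing χ ≥ 4, and the coloring below uses 4 colors, so χ(G) = 4.
A valid 4-coloring: color 1: [6, 15, 16]; color 2: [3, 14, 17]; color 3: [4, 8, 10]; color 4: [0].

χ(G) = 4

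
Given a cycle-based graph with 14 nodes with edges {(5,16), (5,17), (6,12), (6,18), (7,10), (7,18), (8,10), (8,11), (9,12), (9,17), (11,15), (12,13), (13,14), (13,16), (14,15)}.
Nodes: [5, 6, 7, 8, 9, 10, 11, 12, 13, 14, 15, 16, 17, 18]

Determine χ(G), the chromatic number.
Clique number ω(G) = 2 (lower bound: χ ≥ ω).
The graph is bipartite (no odd cycle), so 2 colors suffice: χ(G) = 2.
A valid 2-coloring: color 1: [10, 11, 12, 14, 16, 17, 18]; color 2: [5, 6, 7, 8, 9, 13, 15].

χ(G) = 2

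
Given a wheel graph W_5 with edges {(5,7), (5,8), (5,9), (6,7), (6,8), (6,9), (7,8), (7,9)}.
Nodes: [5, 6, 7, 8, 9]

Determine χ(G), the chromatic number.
Clique number ω(G) = 3 (lower bound: χ ≥ ω).
The clique on [5, 7, 8] has size 3, forcing χ ≥ 3, and the coloring below uses 3 colors, so χ(G) = 3.
A valid 3-coloring: color 1: [7]; color 2: [5, 6]; color 3: [8, 9].

χ(G) = 3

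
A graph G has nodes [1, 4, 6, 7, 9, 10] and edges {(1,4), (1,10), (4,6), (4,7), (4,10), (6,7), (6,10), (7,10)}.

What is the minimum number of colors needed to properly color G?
χ(G) = 4

Clique number ω(G) = 4 (lower bound: χ ≥ ω).
The clique on [4, 6, 7, 10] has size 4, forcing χ ≥ 4, and the coloring below uses 4 colors, so χ(G) = 4.
A valid 4-coloring: color 1: [9, 10]; color 2: [4]; color 3: [1, 7]; color 4: [6].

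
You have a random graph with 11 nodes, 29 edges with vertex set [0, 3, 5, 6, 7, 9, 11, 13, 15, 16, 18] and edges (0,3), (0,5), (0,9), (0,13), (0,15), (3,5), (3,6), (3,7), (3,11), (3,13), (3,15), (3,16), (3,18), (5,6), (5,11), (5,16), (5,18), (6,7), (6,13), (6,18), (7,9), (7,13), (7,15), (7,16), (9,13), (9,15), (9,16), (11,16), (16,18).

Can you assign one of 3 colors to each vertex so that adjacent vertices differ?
The clique on vertices [3, 6, 7, 13] has size 4 > 3, so it alone needs 4 colors.

No, G is not 3-colorable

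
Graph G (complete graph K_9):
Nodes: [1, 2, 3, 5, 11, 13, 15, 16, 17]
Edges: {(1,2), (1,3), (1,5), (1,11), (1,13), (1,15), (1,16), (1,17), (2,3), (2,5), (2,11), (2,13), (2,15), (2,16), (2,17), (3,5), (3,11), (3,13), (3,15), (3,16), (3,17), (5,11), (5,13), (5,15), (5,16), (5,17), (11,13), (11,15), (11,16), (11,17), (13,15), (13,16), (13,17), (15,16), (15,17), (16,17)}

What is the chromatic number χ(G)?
Clique number ω(G) = 9 (lower bound: χ ≥ ω).
The clique on [1, 2, 3, 5, 11, 13, 15, 16, 17] has size 9, forcing χ ≥ 9, and the coloring below uses 9 colors, so χ(G) = 9.
A valid 9-coloring: color 1: [11]; color 2: [3]; color 3: [15]; color 4: [16]; color 5: [13]; color 6: [1]; color 7: [2]; color 8: [17]; color 9: [5].

χ(G) = 9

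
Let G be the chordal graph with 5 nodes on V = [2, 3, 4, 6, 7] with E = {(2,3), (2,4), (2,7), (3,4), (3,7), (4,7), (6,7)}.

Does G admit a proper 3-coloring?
The clique on vertices [2, 3, 4, 7] has size 4 > 3, so it alone needs 4 colors.

No, G is not 3-colorable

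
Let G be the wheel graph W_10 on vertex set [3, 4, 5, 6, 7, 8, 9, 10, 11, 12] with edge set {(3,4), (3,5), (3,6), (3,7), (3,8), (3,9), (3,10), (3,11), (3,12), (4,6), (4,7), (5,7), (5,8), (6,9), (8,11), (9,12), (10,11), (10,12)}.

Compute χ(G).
χ(G) = 4

Clique number ω(G) = 3 (lower bound: χ ≥ ω).
Odd cycle [12, 9, 6, 4, 7, 5, 8, 11, 10] needs 3 colors (χ ≥ 3).
Vertex 3 is adjacent to every vertex of [4, 5, 6, 7, 8, 9, 10, 11, 12], which already need 3 colors among themselves, so 3 needs a new color (χ ≥ 4).
The coloring below uses 4 colors, so χ(G) = 4.
A valid 4-coloring: color 1: [3]; color 2: [6, 7, 11, 12]; color 3: [4, 5, 9, 10]; color 4: [8].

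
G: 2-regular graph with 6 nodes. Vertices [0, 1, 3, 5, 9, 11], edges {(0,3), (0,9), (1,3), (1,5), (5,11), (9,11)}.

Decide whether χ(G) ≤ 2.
Yes, G is 2-colorable

A valid 2-coloring: color 1: [0, 1, 11]; color 2: [3, 5, 9].
(χ(G) = 2 ≤ 2.)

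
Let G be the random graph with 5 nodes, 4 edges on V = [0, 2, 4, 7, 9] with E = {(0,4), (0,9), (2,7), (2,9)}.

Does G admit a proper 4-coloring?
Yes, G is 4-colorable

A valid 4-coloring: color 1: [0, 2]; color 2: [4, 7, 9].
(χ(G) = 2 ≤ 4.)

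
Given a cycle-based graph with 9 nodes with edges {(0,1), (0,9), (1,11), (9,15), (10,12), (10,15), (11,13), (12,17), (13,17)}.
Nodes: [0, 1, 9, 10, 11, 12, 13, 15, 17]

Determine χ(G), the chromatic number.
χ(G) = 3

Clique number ω(G) = 2 (lower bound: χ ≥ ω).
Odd cycle [15, 10, 12, 17, 13, 11, 1, 0, 9] needs 3 colors (χ ≥ 3).
The coloring below uses 3 colors, so χ(G) = 3.
A valid 3-coloring: color 1: [0, 12, 13, 15]; color 2: [9, 10, 11, 17]; color 3: [1].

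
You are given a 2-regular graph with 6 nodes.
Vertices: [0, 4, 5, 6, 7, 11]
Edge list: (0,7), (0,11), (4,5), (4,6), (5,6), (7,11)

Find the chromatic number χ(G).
Clique number ω(G) = 3 (lower bound: χ ≥ ω).
The clique on [0, 7, 11] has size 3, forcing χ ≥ 3, and the coloring below uses 3 colors, so χ(G) = 3.
A valid 3-coloring: color 1: [6, 7]; color 2: [5, 11]; color 3: [0, 4].

χ(G) = 3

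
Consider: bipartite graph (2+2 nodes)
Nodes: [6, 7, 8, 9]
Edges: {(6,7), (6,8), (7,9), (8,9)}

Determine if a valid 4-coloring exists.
A valid 4-coloring: color 1: [7, 8]; color 2: [6, 9].
(χ(G) = 2 ≤ 4.)

Yes, G is 4-colorable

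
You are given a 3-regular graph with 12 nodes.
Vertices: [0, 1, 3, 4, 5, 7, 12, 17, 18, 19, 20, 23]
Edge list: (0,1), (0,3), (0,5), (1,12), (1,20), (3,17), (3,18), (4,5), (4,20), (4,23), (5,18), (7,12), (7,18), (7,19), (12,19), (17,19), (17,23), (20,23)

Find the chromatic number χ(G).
χ(G) = 3

Clique number ω(G) = 3 (lower bound: χ ≥ ω).
The clique on [4, 20, 23] has size 3, forcing χ ≥ 3, and the coloring below uses 3 colors, so χ(G) = 3.
A valid 3-coloring: color 1: [1, 3, 5, 7, 23]; color 2: [0, 4, 12, 17, 18]; color 3: [19, 20].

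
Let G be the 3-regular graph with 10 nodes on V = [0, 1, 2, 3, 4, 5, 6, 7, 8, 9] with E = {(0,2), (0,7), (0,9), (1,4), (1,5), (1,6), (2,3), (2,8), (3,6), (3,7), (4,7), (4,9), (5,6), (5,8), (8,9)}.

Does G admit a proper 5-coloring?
Yes, G is 5-colorable

A valid 5-coloring: color 1: [2, 5, 7, 9]; color 2: [0, 1, 3, 8]; color 3: [4, 6].
(χ(G) = 3 ≤ 5.)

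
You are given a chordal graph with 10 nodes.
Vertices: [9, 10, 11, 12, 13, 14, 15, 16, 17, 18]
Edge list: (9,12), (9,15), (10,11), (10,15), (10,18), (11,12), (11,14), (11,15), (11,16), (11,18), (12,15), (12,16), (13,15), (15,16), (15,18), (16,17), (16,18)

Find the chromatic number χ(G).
χ(G) = 4

Clique number ω(G) = 4 (lower bound: χ ≥ ω).
The clique on [11, 15, 16, 18] has size 4, forcing χ ≥ 4, and the coloring below uses 4 colors, so χ(G) = 4.
A valid 4-coloring: color 1: [14, 15, 17]; color 2: [9, 11, 13]; color 3: [10, 16]; color 4: [12, 18].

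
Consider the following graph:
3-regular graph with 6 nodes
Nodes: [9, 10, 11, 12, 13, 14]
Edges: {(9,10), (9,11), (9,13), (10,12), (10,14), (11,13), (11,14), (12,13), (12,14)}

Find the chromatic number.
χ(G) = 3

Clique number ω(G) = 3 (lower bound: χ ≥ ω).
The clique on [9, 11, 13] has size 3, forcing χ ≥ 3, and the coloring below uses 3 colors, so χ(G) = 3.
A valid 3-coloring: color 1: [10, 11]; color 2: [9, 12]; color 3: [13, 14].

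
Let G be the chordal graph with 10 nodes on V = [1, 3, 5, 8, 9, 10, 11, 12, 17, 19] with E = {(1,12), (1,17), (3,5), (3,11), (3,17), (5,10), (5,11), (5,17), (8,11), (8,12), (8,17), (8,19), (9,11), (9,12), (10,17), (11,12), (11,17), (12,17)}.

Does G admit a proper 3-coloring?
No, G is not 3-colorable

The clique on vertices [8, 11, 12, 17] has size 4 > 3, so it alone needs 4 colors.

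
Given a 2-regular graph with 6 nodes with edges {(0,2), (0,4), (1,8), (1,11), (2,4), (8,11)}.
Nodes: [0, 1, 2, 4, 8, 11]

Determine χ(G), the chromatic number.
Clique number ω(G) = 3 (lower bound: χ ≥ ω).
The clique on [0, 2, 4] has size 3, forcing χ ≥ 3, and the coloring below uses 3 colors, so χ(G) = 3.
A valid 3-coloring: color 1: [1, 4]; color 2: [2, 11]; color 3: [0, 8].

χ(G) = 3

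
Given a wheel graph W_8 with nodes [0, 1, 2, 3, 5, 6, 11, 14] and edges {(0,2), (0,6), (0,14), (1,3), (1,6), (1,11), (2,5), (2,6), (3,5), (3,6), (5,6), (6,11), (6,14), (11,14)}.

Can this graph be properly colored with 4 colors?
A valid 4-coloring: color 1: [6]; color 2: [0, 5, 11]; color 3: [2, 3, 14]; color 4: [1].
(χ(G) = 4 ≤ 4.)

Yes, G is 4-colorable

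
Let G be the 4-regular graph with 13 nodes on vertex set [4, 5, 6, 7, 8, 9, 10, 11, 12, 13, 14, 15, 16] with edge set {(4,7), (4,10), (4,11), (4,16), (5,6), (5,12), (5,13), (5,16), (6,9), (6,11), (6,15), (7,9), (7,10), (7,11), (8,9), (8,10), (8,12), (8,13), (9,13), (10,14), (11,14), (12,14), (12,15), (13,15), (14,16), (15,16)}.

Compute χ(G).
χ(G) = 3

Clique number ω(G) = 3 (lower bound: χ ≥ ω).
The clique on [4, 7, 10] has size 3, forcing χ ≥ 3, and the coloring below uses 3 colors, so χ(G) = 3.
A valid 3-coloring: color 1: [9, 10, 11, 12, 16]; color 2: [4, 5, 8, 14, 15]; color 3: [6, 7, 13].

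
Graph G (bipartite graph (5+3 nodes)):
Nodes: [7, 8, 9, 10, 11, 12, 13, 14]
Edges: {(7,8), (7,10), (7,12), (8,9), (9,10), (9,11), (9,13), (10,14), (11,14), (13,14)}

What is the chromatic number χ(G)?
Clique number ω(G) = 2 (lower bound: χ ≥ ω).
The graph is bipartite (no odd cycle), so 2 colors suffice: χ(G) = 2.
A valid 2-coloring: color 1: [7, 9, 14]; color 2: [8, 10, 11, 12, 13].

χ(G) = 2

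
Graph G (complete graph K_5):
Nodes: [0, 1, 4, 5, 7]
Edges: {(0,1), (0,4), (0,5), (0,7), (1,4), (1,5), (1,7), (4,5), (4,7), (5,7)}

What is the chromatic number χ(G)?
χ(G) = 5

Clique number ω(G) = 5 (lower bound: χ ≥ ω).
The clique on [0, 1, 4, 5, 7] has size 5, forcing χ ≥ 5, and the coloring below uses 5 colors, so χ(G) = 5.
A valid 5-coloring: color 1: [5]; color 2: [7]; color 3: [4]; color 4: [1]; color 5: [0].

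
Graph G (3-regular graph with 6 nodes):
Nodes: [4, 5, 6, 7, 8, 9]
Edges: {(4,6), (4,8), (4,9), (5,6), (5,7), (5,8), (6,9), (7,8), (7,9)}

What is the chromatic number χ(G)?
χ(G) = 3

Clique number ω(G) = 3 (lower bound: χ ≥ ω).
The clique on [4, 6, 9] has size 3, forcing χ ≥ 3, and the coloring below uses 3 colors, so χ(G) = 3.
A valid 3-coloring: color 1: [5, 9]; color 2: [6, 8]; color 3: [4, 7].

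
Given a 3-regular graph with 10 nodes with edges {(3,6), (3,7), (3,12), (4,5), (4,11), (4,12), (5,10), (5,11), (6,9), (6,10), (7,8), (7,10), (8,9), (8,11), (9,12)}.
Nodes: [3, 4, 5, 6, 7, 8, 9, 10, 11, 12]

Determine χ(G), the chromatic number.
Clique number ω(G) = 3 (lower bound: χ ≥ ω).
The clique on [4, 5, 11] has size 3, forcing χ ≥ 3, and the coloring below uses 3 colors, so χ(G) = 3.
A valid 3-coloring: color 1: [3, 4, 9, 10]; color 2: [6, 7, 11, 12]; color 3: [5, 8].

χ(G) = 3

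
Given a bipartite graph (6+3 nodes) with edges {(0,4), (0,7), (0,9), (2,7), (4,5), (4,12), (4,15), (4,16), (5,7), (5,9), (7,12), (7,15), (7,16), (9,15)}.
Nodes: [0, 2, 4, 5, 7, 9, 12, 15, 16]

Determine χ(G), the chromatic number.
χ(G) = 2

Clique number ω(G) = 2 (lower bound: χ ≥ ω).
The graph is bipartite (no odd cycle), so 2 colors suffice: χ(G) = 2.
A valid 2-coloring: color 1: [4, 7, 9]; color 2: [0, 2, 5, 12, 15, 16].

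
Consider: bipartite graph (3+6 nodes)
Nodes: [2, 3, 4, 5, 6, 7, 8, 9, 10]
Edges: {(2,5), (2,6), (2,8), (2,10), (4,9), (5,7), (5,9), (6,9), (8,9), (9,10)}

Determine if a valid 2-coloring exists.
Yes, G is 2-colorable

A valid 2-coloring: color 1: [2, 3, 7, 9]; color 2: [4, 5, 6, 8, 10].
(χ(G) = 2 ≤ 2.)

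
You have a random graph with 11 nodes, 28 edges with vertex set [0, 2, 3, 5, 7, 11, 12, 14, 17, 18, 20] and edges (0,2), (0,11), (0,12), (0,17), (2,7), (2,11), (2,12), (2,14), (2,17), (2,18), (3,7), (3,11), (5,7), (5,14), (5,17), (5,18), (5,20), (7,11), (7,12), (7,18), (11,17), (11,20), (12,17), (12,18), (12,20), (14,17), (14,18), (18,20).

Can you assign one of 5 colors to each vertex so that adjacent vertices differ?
A valid 5-coloring: color 1: [2, 3, 5]; color 2: [11, 12, 14]; color 3: [17, 18]; color 4: [0, 7, 20].
(χ(G) = 4 ≤ 5.)

Yes, G is 5-colorable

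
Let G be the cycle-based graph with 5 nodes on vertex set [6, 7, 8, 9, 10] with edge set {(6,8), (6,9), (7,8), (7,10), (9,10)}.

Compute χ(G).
Clique number ω(G) = 2 (lower bound: χ ≥ ω).
Odd cycle [9, 10, 7, 8, 6] needs 3 colors (χ ≥ 3).
The coloring below uses 3 colors, so χ(G) = 3.
A valid 3-coloring: color 1: [8, 9]; color 2: [6, 10]; color 3: [7].

χ(G) = 3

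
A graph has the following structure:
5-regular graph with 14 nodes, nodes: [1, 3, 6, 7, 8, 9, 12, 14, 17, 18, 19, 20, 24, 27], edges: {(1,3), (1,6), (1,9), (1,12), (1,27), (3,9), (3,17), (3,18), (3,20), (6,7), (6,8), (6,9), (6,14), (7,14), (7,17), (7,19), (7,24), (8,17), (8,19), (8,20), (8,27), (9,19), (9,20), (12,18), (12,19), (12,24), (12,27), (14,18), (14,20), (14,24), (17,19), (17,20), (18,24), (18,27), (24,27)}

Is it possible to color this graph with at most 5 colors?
A valid 5-coloring: color 1: [3, 7, 8, 12]; color 2: [1, 19, 20, 24]; color 3: [9, 14, 17, 27]; color 4: [6, 18].
(χ(G) = 4 ≤ 5.)

Yes, G is 5-colorable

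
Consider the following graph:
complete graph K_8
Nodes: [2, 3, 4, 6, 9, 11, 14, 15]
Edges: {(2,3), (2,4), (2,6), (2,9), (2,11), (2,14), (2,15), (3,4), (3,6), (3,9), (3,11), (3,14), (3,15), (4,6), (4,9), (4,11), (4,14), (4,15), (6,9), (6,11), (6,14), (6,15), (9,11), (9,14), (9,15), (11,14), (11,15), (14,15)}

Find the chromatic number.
Clique number ω(G) = 8 (lower bound: χ ≥ ω).
The clique on [2, 3, 4, 6, 9, 11, 14, 15] has size 8, forcing χ ≥ 8, and the coloring below uses 8 colors, so χ(G) = 8.
A valid 8-coloring: color 1: [15]; color 2: [11]; color 3: [2]; color 4: [9]; color 5: [3]; color 6: [14]; color 7: [4]; color 8: [6].

χ(G) = 8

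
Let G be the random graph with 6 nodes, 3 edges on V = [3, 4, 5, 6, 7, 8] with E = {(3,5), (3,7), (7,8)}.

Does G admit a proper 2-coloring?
A valid 2-coloring: color 1: [4, 5, 6, 7]; color 2: [3, 8].
(χ(G) = 2 ≤ 2.)

Yes, G is 2-colorable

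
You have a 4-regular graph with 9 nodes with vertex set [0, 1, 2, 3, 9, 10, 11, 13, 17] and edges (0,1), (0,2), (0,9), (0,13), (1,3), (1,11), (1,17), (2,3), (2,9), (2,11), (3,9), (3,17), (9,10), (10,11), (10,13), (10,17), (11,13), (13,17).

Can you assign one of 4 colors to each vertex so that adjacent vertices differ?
A valid 4-coloring: color 1: [1, 2, 10]; color 2: [9, 11, 17]; color 3: [0, 3]; color 4: [13].
(χ(G) = 3 ≤ 4.)

Yes, G is 4-colorable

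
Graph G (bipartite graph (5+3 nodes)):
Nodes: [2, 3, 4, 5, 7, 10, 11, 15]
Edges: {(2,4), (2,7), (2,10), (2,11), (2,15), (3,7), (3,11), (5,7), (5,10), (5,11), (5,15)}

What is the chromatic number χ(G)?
χ(G) = 2

Clique number ω(G) = 2 (lower bound: χ ≥ ω).
The graph is bipartite (no odd cycle), so 2 colors suffice: χ(G) = 2.
A valid 2-coloring: color 1: [2, 3, 5]; color 2: [4, 7, 10, 11, 15].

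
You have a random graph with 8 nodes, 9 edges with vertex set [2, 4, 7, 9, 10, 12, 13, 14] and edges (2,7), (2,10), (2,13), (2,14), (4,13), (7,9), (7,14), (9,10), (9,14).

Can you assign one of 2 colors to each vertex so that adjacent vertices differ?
The clique on vertices [7, 9, 14] has size 3 > 2, so it alone needs 3 colors.

No, G is not 2-colorable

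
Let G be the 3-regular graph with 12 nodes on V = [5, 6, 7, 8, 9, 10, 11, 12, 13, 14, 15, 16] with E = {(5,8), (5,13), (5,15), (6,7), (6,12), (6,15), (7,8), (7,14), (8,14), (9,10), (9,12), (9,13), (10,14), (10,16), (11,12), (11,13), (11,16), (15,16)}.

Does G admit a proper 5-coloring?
Yes, G is 5-colorable

A valid 5-coloring: color 1: [5, 6, 9, 14, 16]; color 2: [7, 10, 12, 13, 15]; color 3: [8, 11].
(χ(G) = 3 ≤ 5.)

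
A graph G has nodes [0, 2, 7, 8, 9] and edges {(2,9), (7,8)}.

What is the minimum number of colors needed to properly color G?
Clique number ω(G) = 2 (lower bound: χ ≥ ω).
The graph is bipartite (no odd cycle), so 2 colors suffice: χ(G) = 2.
A valid 2-coloring: color 1: [0, 2, 7]; color 2: [8, 9].

χ(G) = 2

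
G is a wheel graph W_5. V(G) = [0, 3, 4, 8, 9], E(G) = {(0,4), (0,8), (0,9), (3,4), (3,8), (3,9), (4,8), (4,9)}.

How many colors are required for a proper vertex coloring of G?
χ(G) = 3

Clique number ω(G) = 3 (lower bound: χ ≥ ω).
The clique on [0, 4, 8] has size 3, forcing χ ≥ 3, and the coloring below uses 3 colors, so χ(G) = 3.
A valid 3-coloring: color 1: [4]; color 2: [0, 3]; color 3: [8, 9].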